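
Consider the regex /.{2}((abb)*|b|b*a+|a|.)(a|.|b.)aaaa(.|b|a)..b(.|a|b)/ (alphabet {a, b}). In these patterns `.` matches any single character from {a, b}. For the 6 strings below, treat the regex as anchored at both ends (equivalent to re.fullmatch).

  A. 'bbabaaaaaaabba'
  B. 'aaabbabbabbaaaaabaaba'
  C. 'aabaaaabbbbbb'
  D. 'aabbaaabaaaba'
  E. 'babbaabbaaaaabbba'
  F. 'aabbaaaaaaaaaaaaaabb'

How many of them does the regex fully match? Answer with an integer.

4

A → match
B → match
C → no match
D → no match
E → match
F → match
Total matched: 4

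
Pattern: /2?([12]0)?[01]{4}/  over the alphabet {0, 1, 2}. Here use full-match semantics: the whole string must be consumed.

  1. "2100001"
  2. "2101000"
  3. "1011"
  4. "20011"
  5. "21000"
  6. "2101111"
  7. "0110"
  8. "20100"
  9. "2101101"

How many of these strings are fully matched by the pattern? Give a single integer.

9

1. "2100001" → match
2. "2101000" → match
3. "1011" → match
4. "20011" → match
5. "21000" → match
6. "2101111" → match
7. "0110" → match
8. "20100" → match
9. "2101101" → match
Total matched: 9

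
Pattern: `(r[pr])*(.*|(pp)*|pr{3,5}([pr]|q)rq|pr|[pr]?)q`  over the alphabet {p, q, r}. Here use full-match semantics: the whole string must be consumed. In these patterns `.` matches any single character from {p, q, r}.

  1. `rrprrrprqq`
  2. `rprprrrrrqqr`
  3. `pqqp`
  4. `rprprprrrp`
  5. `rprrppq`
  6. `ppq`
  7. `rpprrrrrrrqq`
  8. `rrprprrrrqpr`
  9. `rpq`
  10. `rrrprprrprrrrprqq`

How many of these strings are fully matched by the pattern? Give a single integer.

1 → match
2 → no match — must end with `q`
3 → no match — must end with `q`
4 → no match — must end with `q`
5 → match
6 → match
7 → match
8 → no match — must end with `q`
9 → match
10 → match
Total matched: 6

6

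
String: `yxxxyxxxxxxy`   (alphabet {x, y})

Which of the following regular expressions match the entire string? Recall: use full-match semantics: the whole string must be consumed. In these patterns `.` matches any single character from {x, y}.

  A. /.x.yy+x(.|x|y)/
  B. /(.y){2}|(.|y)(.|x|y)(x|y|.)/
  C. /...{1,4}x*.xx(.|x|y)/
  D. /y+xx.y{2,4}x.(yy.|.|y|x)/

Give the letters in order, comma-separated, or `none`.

C

A → no match
B → no match
C → match
D → no match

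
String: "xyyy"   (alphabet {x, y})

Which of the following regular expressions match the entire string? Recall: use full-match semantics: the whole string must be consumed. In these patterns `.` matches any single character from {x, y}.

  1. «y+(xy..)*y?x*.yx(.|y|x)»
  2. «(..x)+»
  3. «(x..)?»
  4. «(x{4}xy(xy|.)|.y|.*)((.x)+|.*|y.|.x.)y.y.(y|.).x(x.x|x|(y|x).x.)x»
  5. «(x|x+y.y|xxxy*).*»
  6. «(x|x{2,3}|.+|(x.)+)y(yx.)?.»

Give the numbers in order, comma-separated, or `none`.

5, 6

1 → no match — must start with "y"
2 → no match — must end with "x"
3 → no match
4 → no match — must end with "x"
5 → match
6 → match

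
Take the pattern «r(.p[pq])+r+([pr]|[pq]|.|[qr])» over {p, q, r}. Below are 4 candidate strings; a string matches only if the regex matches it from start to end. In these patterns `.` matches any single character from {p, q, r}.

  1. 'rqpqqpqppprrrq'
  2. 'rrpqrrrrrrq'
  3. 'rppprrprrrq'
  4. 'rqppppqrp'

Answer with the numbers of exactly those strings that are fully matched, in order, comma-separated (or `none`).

1, 2, 4

1 → match
2. 'rrpqrrrrrrq' → match
3. 'rppprrprrrq' → no match
4. 'rqppppqrp' → match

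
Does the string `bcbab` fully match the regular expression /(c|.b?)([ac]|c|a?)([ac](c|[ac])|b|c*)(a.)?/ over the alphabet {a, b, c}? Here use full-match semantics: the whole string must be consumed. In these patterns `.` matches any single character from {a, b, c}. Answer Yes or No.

Yes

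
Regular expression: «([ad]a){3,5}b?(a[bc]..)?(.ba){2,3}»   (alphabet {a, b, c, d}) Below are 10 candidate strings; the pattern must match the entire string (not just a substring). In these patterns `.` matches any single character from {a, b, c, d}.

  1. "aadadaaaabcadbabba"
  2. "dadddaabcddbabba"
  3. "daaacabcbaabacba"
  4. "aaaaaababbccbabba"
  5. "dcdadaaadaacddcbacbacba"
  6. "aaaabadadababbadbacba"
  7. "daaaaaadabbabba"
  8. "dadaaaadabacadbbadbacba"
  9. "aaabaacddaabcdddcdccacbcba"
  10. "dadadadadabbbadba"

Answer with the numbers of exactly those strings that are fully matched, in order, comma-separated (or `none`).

1 → match
2 → no match
3 → no match
4 → match
5 → no match
6 → no match
7 → no match
8 → no match
9 → no match
10 → match

1, 4, 10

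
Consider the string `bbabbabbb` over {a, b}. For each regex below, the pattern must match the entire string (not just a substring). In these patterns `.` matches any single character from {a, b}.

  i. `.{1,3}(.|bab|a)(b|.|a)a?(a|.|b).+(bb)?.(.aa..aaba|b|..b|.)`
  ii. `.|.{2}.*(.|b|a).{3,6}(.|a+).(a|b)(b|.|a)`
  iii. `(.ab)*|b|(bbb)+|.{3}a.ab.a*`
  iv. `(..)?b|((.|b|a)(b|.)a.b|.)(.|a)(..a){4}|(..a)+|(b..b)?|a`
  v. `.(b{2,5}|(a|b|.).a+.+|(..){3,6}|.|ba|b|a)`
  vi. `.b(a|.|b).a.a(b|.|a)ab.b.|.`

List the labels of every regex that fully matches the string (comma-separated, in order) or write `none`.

i, v

i → match
ii → no match
iii → no match
iv → no match
v → match
vi → no match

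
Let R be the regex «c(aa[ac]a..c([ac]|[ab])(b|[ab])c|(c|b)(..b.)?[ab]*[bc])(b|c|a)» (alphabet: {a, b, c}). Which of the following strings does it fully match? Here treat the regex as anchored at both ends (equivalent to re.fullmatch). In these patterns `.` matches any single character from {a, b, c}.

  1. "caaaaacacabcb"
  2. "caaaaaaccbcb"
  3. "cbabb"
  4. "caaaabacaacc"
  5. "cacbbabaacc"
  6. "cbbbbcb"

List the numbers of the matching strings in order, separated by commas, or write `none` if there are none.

2, 3, 4, 6

1 → no match
2 → match
3 → match
4 → match
5 → no match
6 → match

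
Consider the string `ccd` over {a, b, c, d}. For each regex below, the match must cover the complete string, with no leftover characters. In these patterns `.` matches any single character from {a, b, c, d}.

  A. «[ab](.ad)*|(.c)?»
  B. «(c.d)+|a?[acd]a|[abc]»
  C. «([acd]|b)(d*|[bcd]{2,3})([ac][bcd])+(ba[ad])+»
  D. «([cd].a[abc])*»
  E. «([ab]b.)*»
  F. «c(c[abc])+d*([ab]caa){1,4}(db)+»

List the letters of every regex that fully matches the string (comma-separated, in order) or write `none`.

B

A → no match
B → match
C → no match
D → no match
E → no match
F → no match — must end with `db`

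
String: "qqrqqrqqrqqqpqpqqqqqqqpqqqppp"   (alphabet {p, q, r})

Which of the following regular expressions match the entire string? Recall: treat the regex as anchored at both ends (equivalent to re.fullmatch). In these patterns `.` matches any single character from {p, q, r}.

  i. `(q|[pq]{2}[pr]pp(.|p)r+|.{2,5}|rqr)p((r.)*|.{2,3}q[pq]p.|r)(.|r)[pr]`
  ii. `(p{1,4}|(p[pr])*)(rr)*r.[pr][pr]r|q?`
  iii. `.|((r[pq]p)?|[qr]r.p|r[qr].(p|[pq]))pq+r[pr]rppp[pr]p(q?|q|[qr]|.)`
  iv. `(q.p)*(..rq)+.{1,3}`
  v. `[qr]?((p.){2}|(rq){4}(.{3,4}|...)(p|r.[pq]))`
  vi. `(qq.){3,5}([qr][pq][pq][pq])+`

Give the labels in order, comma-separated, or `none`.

i → no match
ii → no match
iii → no match
iv → no match
v → no match
vi → match

vi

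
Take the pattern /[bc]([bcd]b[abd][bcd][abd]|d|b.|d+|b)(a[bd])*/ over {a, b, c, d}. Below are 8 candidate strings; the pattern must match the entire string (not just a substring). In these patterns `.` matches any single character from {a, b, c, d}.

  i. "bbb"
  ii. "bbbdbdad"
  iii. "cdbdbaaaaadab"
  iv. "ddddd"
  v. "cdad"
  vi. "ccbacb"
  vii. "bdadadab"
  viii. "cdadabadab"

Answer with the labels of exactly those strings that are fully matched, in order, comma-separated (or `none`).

i, ii, v, vi, vii, viii

i → match
ii → match
iii → no match
iv → no match
v → match
vi → match
vii → match
viii → match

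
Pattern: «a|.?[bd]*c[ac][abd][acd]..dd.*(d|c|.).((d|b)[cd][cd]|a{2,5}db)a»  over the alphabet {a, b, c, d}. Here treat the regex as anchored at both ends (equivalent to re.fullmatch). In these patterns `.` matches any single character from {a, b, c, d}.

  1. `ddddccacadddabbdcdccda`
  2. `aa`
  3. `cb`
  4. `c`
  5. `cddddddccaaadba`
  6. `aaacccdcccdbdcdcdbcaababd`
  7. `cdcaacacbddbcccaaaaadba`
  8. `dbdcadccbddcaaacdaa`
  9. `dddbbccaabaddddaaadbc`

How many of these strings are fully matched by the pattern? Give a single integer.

1 → no match
2 → no match
3 → no match — must end with `a`
4 → no match — must end with `a`
5 → no match
6 → no match — must end with `a`
7 → no match
8 → no match
9 → no match — must end with `a`
Total matched: 0

0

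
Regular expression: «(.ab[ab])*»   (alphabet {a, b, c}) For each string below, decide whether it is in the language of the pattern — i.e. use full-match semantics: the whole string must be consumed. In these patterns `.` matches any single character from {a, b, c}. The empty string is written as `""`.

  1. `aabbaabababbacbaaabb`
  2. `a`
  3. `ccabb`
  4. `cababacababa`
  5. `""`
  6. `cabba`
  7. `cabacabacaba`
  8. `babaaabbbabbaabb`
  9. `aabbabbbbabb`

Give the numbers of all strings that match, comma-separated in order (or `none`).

1 → no match
2 → no match
3 → no match
4 → no match
5 → match
6 → no match
7 → match
8 → match
9 → no match

5, 7, 8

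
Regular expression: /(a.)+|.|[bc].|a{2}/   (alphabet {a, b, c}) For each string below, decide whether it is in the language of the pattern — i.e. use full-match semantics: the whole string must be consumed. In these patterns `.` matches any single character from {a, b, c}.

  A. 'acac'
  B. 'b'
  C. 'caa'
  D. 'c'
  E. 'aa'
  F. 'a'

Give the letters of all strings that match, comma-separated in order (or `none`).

A → match
B → match
C → no match
D → match
E → match
F → match

A, B, D, E, F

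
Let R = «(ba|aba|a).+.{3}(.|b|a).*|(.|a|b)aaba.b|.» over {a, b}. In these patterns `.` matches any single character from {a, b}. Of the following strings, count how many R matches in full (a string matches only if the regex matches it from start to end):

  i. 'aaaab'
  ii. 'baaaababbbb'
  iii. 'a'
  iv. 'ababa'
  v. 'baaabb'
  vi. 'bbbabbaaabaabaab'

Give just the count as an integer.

2

i. 'aaaab' → no match
ii. 'baaaababbbb' → match
iii. 'a' → match
iv. 'ababa' → no match
v. 'baaabb' → no match
vi → no match
Total matched: 2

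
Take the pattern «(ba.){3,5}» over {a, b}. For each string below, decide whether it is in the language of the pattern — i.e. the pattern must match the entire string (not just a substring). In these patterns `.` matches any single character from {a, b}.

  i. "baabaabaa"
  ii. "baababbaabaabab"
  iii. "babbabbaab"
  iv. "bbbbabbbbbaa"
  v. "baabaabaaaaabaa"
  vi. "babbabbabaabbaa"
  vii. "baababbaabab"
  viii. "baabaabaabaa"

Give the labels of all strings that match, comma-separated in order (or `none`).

i, ii, vii, viii

i → match
ii → match
iii → no match
iv → no match — must start with "ba"
v → no match
vi → no match
vii → match
viii → match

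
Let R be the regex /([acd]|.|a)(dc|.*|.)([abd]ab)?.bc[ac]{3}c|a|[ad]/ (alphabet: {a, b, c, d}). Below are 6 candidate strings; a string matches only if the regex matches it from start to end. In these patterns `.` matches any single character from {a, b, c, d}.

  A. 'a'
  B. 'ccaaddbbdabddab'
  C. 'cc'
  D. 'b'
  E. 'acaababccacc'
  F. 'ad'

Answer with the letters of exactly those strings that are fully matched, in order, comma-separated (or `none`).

A → match
B → no match
C → no match
D → no match
E → match
F → no match

A, E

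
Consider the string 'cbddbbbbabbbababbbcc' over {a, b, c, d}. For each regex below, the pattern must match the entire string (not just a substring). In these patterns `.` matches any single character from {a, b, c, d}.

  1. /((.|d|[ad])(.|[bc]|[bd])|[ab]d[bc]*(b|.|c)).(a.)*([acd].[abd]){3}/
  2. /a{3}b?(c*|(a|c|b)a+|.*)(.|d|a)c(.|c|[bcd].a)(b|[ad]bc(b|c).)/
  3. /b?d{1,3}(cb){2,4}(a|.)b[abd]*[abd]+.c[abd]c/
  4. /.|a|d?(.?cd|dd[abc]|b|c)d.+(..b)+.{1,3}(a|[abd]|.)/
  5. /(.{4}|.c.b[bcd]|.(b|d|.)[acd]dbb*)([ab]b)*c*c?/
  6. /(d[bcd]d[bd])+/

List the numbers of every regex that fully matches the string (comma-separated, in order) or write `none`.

5

1 → no match
2 → no match — must start with 'a'
3 → no match
4 → no match
5 → match
6 → no match — must start with 'd'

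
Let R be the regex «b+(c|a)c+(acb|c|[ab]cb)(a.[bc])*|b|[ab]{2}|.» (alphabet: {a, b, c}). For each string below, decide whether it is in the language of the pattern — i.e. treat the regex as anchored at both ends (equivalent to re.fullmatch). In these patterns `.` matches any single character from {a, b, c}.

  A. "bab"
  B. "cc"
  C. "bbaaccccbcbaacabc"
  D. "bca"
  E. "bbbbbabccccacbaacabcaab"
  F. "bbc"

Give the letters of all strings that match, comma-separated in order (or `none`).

none

A → no match
B → no match
C → no match
D → no match
E → no match
F → no match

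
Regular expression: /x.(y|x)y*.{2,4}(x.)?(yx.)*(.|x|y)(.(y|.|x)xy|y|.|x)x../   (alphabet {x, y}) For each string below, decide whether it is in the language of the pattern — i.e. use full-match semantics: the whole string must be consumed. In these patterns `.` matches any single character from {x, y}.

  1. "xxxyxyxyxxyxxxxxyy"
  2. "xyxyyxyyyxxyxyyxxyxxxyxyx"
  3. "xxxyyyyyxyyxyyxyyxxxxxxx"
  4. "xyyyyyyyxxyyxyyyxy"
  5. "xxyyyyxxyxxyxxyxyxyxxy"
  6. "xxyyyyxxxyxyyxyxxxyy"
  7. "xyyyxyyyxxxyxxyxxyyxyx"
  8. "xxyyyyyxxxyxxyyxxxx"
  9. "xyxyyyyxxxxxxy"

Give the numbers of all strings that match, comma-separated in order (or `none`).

1 → match
2 → match
3 → match
4 → no match
5 → match
6 → match
7 → no match
8 → no match
9 → match

1, 2, 3, 5, 6, 9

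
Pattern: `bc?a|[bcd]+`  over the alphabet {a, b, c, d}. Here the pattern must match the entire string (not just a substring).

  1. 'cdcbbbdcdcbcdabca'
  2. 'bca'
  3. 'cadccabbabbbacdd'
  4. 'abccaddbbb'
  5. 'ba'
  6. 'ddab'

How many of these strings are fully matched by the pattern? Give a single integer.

2

1 → no match
2. 'bca' → match
3 → no match
4. 'abccaddbbb' → no match
5. 'ba' → match
6. 'ddab' → no match
Total matched: 2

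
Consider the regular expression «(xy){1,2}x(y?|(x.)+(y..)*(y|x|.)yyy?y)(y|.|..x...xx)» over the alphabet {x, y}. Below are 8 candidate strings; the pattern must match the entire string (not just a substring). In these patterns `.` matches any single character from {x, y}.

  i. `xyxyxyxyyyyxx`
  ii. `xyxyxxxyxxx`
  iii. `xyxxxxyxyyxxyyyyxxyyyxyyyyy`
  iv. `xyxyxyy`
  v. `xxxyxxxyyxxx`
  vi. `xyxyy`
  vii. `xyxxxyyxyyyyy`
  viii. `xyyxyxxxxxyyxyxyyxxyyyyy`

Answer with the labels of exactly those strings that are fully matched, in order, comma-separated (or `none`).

i → no match
ii → match
iii → match
iv → match
v → no match — must start with `xy`
vi → match
vii → match
viii → no match

ii, iii, iv, vi, vii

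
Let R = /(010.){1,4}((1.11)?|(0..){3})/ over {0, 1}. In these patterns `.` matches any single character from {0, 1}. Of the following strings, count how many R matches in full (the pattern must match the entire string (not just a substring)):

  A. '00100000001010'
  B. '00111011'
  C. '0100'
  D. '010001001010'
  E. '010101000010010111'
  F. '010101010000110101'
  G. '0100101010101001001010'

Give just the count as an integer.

1

A → no match — must start with '010'
B → no match — must start with '010'
C → match
D → no match
E → no match
F → no match
G → no match
Total matched: 1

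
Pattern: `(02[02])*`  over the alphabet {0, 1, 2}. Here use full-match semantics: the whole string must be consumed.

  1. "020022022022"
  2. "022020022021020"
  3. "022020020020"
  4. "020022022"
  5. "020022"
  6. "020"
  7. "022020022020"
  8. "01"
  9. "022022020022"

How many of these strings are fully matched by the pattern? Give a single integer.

1 → match
2 → no match
3 → match
4 → match
5 → match
6 → match
7 → match
8 → no match
9 → match
Total matched: 7

7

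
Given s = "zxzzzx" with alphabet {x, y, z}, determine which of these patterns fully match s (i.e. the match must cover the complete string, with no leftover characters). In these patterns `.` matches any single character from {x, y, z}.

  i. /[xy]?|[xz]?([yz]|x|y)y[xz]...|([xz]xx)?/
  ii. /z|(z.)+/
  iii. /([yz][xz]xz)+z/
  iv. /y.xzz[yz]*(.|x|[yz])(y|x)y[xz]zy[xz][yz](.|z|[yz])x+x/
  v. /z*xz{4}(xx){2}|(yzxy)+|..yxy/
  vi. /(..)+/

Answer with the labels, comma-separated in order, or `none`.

ii, vi

i → no match
ii → match
iii → no match — must end with "xzz"
iv → no match — must start with "y"
v → no match
vi → match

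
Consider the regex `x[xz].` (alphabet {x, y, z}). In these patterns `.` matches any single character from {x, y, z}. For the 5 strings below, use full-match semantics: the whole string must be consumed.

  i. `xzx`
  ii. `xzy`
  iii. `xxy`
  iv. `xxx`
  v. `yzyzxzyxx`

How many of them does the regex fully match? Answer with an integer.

4

i → match
ii → match
iii → match
iv → match
v → no match — must start with `x`
Total matched: 4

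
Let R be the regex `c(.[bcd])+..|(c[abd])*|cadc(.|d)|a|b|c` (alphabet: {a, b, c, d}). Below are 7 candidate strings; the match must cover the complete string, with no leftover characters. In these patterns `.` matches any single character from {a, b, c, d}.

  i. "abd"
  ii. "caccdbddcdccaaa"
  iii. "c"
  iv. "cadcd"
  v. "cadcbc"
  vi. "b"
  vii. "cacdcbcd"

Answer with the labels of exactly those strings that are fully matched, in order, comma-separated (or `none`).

iii, iv, vi, vii

i → no match
ii → no match
iii → match
iv → match
v → no match
vi → match
vii → match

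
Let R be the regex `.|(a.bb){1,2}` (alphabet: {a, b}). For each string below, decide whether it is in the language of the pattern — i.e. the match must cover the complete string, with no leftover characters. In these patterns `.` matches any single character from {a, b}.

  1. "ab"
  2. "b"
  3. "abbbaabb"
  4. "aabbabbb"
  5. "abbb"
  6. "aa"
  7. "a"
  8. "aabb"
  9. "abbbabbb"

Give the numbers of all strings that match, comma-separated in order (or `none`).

2, 3, 4, 5, 7, 8, 9

1 → no match
2 → match
3 → match
4 → match
5 → match
6 → no match
7 → match
8 → match
9 → match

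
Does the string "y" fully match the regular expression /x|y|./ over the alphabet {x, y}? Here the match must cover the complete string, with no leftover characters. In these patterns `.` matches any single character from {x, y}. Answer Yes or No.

Yes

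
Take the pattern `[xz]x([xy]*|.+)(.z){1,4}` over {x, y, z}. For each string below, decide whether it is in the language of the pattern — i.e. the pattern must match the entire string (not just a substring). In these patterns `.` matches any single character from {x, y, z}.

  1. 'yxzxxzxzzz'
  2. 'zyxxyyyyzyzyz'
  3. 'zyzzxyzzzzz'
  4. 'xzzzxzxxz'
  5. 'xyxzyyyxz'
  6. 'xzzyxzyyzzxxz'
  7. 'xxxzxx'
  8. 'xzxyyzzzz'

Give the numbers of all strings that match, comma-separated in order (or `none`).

none

1. 'yxzxxzxzzz' → no match
2 → no match
3. 'zyzzxyzzzzz' → no match
4. 'xzzzxzxxz' → no match
5. 'xyxzyyyxz' → no match
6 → no match
7. 'xxxzxx' → no match — must end with 'z'
8. 'xzxyyzzzz' → no match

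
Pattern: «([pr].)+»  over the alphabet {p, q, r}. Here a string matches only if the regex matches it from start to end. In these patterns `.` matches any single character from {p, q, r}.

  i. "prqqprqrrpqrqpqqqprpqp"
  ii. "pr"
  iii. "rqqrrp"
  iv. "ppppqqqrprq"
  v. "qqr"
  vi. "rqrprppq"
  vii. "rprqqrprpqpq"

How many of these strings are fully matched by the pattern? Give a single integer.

i → no match
ii → match
iii → no match
iv → no match
v → no match
vi → match
vii → no match
Total matched: 2

2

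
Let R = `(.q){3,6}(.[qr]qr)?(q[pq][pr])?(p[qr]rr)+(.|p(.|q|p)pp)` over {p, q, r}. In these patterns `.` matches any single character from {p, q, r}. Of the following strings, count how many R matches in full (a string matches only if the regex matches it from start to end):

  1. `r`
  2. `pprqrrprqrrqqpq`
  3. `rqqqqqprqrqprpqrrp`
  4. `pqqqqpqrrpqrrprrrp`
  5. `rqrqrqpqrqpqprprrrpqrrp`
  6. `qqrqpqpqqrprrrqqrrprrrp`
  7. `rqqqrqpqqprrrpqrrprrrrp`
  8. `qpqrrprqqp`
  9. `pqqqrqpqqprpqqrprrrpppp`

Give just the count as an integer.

1

1. `r` → no match
2 → no match
3 → match
4 → no match
5 → no match
6 → no match
7 → no match
8. `qpqrrprqqp` → no match
9 → no match
Total matched: 1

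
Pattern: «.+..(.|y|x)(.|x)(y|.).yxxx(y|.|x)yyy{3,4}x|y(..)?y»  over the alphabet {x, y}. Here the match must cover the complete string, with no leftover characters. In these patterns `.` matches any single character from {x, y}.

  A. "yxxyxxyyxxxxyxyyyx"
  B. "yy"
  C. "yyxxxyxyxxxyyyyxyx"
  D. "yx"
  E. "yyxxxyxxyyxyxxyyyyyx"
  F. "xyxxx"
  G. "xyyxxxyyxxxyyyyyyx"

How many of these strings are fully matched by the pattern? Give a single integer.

2

A → no match
B → match
C → no match
D → no match
E → no match
F → no match
G → match
Total matched: 2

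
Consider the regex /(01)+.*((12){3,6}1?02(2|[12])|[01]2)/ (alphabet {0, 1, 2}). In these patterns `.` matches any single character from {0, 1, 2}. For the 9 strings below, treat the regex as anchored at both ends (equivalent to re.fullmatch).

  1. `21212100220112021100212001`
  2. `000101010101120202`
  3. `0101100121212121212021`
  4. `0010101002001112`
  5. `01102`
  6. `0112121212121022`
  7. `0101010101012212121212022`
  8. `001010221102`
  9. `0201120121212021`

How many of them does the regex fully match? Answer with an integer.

1 → no match — must start with `01`
2 → no match — must start with `01`
3 → match
4 → no match — must start with `01`
5. `01102` → match
6 → match
7 → match
8. `001010221102` → no match — must start with `01`
9 → no match — must start with `01`
Total matched: 4

4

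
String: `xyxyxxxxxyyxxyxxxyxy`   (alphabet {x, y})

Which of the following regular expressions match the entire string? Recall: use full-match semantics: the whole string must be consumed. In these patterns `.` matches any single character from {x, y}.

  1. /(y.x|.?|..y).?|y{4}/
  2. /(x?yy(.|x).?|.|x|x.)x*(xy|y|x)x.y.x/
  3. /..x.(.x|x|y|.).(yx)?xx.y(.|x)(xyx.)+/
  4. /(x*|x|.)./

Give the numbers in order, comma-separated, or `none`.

3

1 → no match
2 → no match — must end with `x`
3 → match
4 → no match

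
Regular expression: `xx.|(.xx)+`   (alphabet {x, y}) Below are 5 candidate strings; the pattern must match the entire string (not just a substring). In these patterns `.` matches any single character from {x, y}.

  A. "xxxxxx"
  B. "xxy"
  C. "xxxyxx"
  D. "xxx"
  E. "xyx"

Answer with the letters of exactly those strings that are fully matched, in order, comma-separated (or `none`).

A, B, C, D

A. "xxxxxx" → match
B. "xxy" → match
C. "xxxyxx" → match
D. "xxx" → match
E. "xyx" → no match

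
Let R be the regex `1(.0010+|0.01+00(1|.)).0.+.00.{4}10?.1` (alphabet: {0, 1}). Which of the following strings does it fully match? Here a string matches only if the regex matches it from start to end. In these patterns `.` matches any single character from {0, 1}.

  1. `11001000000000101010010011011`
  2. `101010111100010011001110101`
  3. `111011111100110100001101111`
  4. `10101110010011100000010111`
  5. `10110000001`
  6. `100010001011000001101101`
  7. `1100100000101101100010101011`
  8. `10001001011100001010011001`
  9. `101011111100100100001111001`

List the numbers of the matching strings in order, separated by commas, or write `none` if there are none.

1 → match
2 → no match
3 → no match
4 → match
5 → no match
6 → match
7 → match
8 → no match
9 → match

1, 4, 6, 7, 9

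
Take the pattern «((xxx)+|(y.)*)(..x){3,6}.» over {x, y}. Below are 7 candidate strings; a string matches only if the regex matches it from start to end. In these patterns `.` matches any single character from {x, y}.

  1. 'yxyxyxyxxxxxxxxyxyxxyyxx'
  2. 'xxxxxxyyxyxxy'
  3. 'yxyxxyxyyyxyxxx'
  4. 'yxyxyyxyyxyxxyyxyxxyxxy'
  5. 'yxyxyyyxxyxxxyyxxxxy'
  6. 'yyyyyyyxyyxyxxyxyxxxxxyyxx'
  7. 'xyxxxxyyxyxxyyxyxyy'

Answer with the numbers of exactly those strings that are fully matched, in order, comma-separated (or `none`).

1 → match
2 → match
3 → no match
4 → match
5 → no match
6 → match
7 → no match

1, 2, 4, 6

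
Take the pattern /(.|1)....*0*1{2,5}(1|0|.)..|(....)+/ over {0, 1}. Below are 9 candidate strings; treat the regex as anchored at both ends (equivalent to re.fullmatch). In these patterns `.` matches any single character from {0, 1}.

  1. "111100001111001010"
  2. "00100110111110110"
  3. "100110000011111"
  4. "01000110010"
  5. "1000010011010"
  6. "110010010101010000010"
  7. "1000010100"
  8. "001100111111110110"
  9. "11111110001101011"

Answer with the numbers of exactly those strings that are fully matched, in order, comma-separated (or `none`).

1 → no match
2 → no match
3 → match
4 → no match
5 → match
6 → no match
7 → no match
8 → no match
9 → no match

3, 5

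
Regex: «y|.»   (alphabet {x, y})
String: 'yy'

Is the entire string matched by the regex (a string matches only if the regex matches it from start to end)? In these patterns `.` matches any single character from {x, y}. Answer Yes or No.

No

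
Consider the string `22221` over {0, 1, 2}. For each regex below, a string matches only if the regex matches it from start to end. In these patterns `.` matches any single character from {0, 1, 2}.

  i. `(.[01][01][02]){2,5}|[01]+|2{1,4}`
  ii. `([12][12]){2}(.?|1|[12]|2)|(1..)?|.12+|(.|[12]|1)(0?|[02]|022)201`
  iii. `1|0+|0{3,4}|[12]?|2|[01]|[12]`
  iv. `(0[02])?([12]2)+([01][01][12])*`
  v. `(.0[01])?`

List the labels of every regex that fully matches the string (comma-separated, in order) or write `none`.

ii

i → no match
ii → match
iii → no match
iv → no match
v → no match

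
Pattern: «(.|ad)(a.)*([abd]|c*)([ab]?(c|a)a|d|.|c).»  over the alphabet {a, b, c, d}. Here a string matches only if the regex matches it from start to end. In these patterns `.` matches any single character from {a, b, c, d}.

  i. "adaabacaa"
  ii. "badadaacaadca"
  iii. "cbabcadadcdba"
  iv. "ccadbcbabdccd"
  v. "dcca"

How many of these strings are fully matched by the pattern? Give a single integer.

2

i. "adaabacaa" → match
ii → no match
iii → no match
iv → no match
v. "dcca" → match
Total matched: 2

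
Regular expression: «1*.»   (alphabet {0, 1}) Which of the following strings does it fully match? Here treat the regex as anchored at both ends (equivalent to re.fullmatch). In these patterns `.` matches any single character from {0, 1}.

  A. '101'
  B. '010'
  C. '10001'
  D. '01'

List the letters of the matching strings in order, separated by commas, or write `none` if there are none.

A → no match
B → no match
C → no match
D → no match

none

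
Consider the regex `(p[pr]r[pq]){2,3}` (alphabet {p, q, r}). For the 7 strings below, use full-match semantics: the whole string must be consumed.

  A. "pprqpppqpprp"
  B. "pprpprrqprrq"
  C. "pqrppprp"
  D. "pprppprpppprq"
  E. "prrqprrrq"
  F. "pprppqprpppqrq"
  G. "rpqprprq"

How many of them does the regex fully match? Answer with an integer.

A → no match
B → match
C → no match
D → no match
E → no match
F → no match
G → no match — must start with "p"
Total matched: 1

1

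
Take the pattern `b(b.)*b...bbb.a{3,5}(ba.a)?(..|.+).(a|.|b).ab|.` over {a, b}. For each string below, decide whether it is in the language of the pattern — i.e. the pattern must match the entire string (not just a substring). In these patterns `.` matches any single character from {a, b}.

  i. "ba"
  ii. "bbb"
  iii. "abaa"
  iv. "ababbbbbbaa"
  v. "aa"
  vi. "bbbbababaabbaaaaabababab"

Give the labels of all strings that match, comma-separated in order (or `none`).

i → no match
ii → no match
iii → no match
iv → no match
v → no match
vi → no match

none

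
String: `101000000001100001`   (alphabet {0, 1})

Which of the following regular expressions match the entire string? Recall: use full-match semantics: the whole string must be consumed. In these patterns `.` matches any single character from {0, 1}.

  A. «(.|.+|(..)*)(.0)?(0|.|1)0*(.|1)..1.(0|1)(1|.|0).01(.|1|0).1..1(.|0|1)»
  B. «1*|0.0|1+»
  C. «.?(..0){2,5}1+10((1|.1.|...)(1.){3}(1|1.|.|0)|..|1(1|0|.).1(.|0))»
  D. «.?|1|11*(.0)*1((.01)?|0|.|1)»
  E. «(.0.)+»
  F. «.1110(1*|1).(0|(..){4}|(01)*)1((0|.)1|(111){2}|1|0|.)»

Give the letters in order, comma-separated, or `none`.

E

A → no match
B → no match
C → no match
D → no match
E → match
F → no match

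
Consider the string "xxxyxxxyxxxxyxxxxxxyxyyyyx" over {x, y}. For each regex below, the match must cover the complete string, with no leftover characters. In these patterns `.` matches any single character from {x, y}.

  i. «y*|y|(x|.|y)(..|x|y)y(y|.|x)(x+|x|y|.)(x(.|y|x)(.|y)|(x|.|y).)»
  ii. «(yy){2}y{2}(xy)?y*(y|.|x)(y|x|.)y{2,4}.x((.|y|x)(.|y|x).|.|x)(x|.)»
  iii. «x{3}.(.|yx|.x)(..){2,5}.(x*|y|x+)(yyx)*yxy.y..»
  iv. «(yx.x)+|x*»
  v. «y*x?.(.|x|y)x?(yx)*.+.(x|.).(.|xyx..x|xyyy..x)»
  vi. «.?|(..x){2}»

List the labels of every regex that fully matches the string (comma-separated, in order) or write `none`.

iii, v

i → no match
ii → no match — must start with "yy"
iii → match
iv → no match
v → match
vi → no match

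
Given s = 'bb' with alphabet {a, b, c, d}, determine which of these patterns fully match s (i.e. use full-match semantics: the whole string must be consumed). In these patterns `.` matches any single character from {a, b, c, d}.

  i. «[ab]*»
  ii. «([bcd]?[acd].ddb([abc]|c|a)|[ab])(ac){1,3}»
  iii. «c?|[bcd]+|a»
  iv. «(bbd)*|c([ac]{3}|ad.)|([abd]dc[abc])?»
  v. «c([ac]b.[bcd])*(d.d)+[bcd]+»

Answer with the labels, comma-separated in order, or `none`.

i → match
ii → no match — must end with 'ac'
iii → match
iv → no match
v → no match — must start with 'c'

i, iii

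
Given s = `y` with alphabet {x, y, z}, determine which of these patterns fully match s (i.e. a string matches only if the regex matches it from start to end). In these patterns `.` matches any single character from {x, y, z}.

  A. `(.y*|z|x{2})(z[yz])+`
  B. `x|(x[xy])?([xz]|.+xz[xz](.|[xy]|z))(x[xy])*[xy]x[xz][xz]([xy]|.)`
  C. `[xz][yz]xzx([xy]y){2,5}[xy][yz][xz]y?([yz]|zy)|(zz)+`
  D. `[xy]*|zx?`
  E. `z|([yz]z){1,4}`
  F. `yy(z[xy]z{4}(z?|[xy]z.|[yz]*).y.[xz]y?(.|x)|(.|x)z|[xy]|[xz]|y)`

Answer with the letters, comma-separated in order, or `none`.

D

A → no match
B → no match
C → no match
D → match
E → no match — must end with `z`
F → no match — must start with `yy`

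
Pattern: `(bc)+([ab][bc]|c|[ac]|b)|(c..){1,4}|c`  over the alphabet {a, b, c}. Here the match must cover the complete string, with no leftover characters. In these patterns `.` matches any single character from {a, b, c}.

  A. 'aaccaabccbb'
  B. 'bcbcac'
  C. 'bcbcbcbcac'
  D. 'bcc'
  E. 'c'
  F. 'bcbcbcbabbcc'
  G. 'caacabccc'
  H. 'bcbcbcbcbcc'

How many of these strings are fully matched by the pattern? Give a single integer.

6

A → no match
B → match
C → match
D → match
E → match
F → no match
G → match
H → match
Total matched: 6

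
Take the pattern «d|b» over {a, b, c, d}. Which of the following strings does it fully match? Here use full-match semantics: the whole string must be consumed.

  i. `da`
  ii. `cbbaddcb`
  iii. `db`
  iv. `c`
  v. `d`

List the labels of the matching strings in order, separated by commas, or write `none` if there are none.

i → no match
ii → no match
iii → no match
iv → no match
v → match

v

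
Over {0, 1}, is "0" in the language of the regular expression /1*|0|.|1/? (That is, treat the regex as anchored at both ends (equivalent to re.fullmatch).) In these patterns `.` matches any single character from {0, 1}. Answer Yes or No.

Yes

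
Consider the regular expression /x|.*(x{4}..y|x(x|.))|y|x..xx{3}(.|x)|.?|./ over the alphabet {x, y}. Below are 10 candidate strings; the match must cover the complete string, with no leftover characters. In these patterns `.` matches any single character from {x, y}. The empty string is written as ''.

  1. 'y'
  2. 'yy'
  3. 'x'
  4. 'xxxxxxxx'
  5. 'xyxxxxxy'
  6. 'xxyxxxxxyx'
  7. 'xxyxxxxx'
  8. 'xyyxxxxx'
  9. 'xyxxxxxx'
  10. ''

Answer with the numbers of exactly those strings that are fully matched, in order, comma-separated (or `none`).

1 → match
2 → no match
3 → match
4 → match
5 → match
6 → no match
7 → match
8 → match
9 → match
10 → match

1, 3, 4, 5, 7, 8, 9, 10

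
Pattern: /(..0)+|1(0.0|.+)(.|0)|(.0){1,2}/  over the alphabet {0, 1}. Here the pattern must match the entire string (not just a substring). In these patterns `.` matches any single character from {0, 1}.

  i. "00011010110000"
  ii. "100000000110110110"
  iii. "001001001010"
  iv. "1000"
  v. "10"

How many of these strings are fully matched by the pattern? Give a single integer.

i → no match
ii → match
iii → no match
iv → match
v → match
Total matched: 3

3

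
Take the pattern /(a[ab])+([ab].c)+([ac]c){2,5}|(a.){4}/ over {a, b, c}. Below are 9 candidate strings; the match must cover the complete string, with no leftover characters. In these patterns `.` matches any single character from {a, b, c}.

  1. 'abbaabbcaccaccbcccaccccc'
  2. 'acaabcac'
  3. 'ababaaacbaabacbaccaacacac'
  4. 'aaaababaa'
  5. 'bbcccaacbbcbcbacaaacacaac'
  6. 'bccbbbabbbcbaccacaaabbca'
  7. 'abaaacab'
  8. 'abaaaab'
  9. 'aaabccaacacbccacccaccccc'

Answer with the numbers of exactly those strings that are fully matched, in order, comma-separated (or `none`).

7

1 → no match
2 → no match
3 → no match
4 → no match
5 → no match — must start with 'a'
6 → no match — must start with 'a'
7 → match
8 → no match
9 → no match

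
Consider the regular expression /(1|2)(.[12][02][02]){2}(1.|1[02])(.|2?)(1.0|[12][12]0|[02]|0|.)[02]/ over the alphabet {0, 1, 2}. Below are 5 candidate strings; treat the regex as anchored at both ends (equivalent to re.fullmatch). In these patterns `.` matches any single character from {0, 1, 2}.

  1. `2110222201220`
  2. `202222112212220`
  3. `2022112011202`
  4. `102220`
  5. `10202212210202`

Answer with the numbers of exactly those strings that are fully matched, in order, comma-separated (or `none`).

1 → match
2 → no match
3 → no match
4 → no match
5 → match

1, 5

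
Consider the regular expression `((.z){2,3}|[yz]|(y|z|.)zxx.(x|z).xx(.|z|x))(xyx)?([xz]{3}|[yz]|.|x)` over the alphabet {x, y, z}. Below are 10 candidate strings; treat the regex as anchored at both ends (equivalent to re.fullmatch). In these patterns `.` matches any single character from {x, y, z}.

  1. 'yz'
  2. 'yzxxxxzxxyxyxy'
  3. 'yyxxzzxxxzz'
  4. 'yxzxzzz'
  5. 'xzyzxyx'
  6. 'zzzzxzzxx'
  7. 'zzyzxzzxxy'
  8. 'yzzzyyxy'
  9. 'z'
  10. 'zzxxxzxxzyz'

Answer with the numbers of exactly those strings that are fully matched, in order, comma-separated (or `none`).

1, 2, 6

1 → match
2 → match
3 → no match
4 → no match
5 → no match
6 → match
7 → no match
8 → no match
9 → no match
10 → no match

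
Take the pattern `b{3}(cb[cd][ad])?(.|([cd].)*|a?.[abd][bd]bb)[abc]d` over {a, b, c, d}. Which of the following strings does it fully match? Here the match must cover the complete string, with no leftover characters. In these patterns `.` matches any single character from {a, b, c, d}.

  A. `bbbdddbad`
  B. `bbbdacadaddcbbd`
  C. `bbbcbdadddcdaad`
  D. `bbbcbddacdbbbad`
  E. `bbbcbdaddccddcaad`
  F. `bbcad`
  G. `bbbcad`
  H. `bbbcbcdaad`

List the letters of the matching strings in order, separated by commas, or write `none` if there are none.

A, B, C, D, E, G, H

A → match
B → match
C → match
D → match
E → match
F → no match
G → match
H → match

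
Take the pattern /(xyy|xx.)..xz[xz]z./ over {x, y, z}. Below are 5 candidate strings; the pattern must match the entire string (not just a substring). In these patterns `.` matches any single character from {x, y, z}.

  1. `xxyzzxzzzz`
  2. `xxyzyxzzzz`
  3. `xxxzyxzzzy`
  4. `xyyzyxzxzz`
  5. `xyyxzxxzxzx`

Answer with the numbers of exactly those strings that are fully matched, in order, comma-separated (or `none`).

1 → match
2 → match
3 → match
4 → match
5 → no match

1, 2, 3, 4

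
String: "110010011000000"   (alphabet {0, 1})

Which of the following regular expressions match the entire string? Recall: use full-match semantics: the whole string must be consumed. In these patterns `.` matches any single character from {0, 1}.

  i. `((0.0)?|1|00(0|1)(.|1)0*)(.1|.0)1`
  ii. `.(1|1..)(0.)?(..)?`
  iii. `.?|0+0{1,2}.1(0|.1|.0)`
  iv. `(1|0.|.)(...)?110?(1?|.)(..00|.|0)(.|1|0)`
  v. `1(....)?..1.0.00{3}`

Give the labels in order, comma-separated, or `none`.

i → no match — must end with "1"
ii → no match
iii → no match
iv → no match
v → match

v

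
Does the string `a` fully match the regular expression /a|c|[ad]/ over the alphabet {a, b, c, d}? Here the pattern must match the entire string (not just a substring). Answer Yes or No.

Yes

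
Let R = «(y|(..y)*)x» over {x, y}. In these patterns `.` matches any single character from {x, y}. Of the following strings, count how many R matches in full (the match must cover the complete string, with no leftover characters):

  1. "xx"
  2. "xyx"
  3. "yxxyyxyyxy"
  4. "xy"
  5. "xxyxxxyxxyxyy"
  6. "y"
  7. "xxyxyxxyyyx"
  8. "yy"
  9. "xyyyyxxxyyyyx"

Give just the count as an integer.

1 → no match
2 → no match
3 → no match — must end with "x"
4 → no match — must end with "x"
5 → no match — must end with "x"
6 → no match — must end with "x"
7 → no match
8 → no match — must end with "x"
9 → no match
Total matched: 0

0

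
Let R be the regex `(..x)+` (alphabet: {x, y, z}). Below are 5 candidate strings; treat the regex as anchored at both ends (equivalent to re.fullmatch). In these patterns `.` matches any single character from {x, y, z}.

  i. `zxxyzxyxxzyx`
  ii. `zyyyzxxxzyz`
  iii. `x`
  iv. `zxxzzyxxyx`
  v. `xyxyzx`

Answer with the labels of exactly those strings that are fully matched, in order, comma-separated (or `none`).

i → match
ii → no match — must end with `x`
iii → no match
iv → no match
v → match

i, v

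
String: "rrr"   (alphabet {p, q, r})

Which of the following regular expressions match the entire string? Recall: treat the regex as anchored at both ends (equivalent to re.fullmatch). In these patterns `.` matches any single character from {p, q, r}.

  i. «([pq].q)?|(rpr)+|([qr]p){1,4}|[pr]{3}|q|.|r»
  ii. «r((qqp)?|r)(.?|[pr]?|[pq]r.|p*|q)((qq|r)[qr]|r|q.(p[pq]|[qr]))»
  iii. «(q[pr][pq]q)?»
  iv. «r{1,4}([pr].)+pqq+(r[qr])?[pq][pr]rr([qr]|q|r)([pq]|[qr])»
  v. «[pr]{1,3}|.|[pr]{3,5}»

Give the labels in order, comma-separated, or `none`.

i → match
ii → match
iii → no match
iv → no match
v → match

i, ii, v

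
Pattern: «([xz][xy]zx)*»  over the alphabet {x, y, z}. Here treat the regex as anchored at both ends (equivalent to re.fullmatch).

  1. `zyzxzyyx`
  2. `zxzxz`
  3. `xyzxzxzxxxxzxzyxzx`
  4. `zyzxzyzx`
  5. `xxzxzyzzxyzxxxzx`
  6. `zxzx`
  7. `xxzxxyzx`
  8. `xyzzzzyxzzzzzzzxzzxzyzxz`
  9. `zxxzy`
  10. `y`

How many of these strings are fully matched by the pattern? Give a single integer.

3

1 → no match
2 → no match
3 → no match
4 → match
5 → no match
6 → match
7 → match
8 → no match
9 → no match
10 → no match
Total matched: 3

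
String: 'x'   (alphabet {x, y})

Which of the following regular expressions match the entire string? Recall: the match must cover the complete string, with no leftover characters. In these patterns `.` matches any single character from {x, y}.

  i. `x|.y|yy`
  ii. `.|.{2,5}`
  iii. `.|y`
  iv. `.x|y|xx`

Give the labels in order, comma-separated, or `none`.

i → match
ii → match
iii → match
iv → no match

i, ii, iii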